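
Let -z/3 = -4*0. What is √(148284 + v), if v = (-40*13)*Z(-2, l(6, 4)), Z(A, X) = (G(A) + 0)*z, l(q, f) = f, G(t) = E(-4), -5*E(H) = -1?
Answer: 6*√4119 ≈ 385.08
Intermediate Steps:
E(H) = ⅕ (E(H) = -⅕*(-1) = ⅕)
G(t) = ⅕
z = 0 (z = -(-12)*0 = -3*0 = 0)
Z(A, X) = 0 (Z(A, X) = (⅕ + 0)*0 = (⅕)*0 = 0)
v = 0 (v = -40*13*0 = -520*0 = 0)
√(148284 + v) = √(148284 + 0) = √148284 = 6*√4119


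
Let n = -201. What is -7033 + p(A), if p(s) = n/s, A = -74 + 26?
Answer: -112461/16 ≈ -7028.8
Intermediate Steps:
A = -48
p(s) = -201/s
-7033 + p(A) = -7033 - 201/(-48) = -7033 - 201*(-1/48) = -7033 + 67/16 = -112461/16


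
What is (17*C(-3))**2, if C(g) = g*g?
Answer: 23409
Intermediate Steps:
C(g) = g**2
(17*C(-3))**2 = (17*(-3)**2)**2 = (17*9)**2 = 153**2 = 23409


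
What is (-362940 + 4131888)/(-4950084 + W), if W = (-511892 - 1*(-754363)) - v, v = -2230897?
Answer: -314079/206393 ≈ -1.5218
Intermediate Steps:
W = 2473368 (W = (-511892 - 1*(-754363)) - 1*(-2230897) = (-511892 + 754363) + 2230897 = 242471 + 2230897 = 2473368)
(-362940 + 4131888)/(-4950084 + W) = (-362940 + 4131888)/(-4950084 + 2473368) = 3768948/(-2476716) = 3768948*(-1/2476716) = -314079/206393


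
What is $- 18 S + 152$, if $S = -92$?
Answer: $1808$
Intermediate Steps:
$- 18 S + 152 = \left(-18\right) \left(-92\right) + 152 = 1656 + 152 = 1808$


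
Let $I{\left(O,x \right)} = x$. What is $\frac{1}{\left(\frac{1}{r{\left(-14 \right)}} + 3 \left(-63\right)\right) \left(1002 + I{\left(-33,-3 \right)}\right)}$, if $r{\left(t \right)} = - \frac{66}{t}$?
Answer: $- \frac{11}{2074590} \approx -5.3023 \cdot 10^{-6}$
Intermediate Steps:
$\frac{1}{\left(\frac{1}{r{\left(-14 \right)}} + 3 \left(-63\right)\right) \left(1002 + I{\left(-33,-3 \right)}\right)} = \frac{1}{\left(\frac{1}{\left(-66\right) \frac{1}{-14}} + 3 \left(-63\right)\right) \left(1002 - 3\right)} = \frac{1}{\left(\frac{1}{\left(-66\right) \left(- \frac{1}{14}\right)} - 189\right) 999} = \frac{1}{\left(\frac{1}{\frac{33}{7}} - 189\right) 999} = \frac{1}{\left(\frac{7}{33} - 189\right) 999} = \frac{1}{\left(- \frac{6230}{33}\right) 999} = \frac{1}{- \frac{2074590}{11}} = - \frac{11}{2074590}$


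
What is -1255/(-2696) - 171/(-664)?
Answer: 20224/27971 ≈ 0.72303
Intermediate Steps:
-1255/(-2696) - 171/(-664) = -1255*(-1/2696) - 171*(-1/664) = 1255/2696 + 171/664 = 20224/27971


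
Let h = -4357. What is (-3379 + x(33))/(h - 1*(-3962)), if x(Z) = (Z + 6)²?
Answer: 1858/395 ≈ 4.7038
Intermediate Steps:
x(Z) = (6 + Z)²
(-3379 + x(33))/(h - 1*(-3962)) = (-3379 + (6 + 33)²)/(-4357 - 1*(-3962)) = (-3379 + 39²)/(-4357 + 3962) = (-3379 + 1521)/(-395) = -1858*(-1/395) = 1858/395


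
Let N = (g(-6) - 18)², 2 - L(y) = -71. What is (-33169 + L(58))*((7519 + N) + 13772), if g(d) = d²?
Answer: -715370040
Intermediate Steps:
L(y) = 73 (L(y) = 2 - 1*(-71) = 2 + 71 = 73)
N = 324 (N = ((-6)² - 18)² = (36 - 18)² = 18² = 324)
(-33169 + L(58))*((7519 + N) + 13772) = (-33169 + 73)*((7519 + 324) + 13772) = -33096*(7843 + 13772) = -33096*21615 = -715370040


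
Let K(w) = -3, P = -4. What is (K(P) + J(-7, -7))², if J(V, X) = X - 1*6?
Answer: 256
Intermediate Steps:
J(V, X) = -6 + X (J(V, X) = X - 6 = -6 + X)
(K(P) + J(-7, -7))² = (-3 + (-6 - 7))² = (-3 - 13)² = (-16)² = 256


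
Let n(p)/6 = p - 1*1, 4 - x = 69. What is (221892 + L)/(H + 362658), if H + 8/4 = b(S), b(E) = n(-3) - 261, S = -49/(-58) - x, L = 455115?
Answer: 677007/362371 ≈ 1.8683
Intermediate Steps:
x = -65 (x = 4 - 1*69 = 4 - 69 = -65)
n(p) = -6 + 6*p (n(p) = 6*(p - 1*1) = 6*(p - 1) = 6*(-1 + p) = -6 + 6*p)
S = 3819/58 (S = -49/(-58) - 1*(-65) = -49*(-1/58) + 65 = 49/58 + 65 = 3819/58 ≈ 65.845)
b(E) = -285 (b(E) = (-6 + 6*(-3)) - 261 = (-6 - 18) - 261 = -24 - 261 = -285)
H = -287 (H = -2 - 285 = -287)
(221892 + L)/(H + 362658) = (221892 + 455115)/(-287 + 362658) = 677007/362371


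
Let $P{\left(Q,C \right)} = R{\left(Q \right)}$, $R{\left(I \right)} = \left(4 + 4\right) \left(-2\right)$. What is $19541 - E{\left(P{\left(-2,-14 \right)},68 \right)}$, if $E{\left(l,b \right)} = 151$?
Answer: $19390$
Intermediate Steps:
$R{\left(I \right)} = -16$ ($R{\left(I \right)} = 8 \left(-2\right) = -16$)
$P{\left(Q,C \right)} = -16$
$19541 - E{\left(P{\left(-2,-14 \right)},68 \right)} = 19541 - 151 = 19390$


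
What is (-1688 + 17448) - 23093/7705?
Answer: 121407707/7705 ≈ 15757.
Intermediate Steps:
(-1688 + 17448) - 23093/7705 = 15760 - 23093*1/7705 = 15760 - 23093/7705 = 121407707/7705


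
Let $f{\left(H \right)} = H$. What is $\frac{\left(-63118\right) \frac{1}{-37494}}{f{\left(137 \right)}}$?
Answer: $\frac{31559}{2568339} \approx 0.012288$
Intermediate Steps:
$\frac{\left(-63118\right) \frac{1}{-37494}}{f{\left(137 \right)}} = \frac{\left(-63118\right) \frac{1}{-37494}}{137} = \left(-63118\right) \left(- \frac{1}{37494}\right) \frac{1}{137} = \frac{31559}{18747} \cdot \frac{1}{137} = \frac{31559}{2568339}$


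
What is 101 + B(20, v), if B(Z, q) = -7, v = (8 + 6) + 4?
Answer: 94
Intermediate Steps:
v = 18 (v = 14 + 4 = 18)
101 + B(20, v) = 101 - 7 = 94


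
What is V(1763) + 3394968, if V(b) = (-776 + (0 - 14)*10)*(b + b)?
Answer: 165152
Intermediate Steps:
V(b) = -1832*b (V(b) = (-776 - 14*10)*(2*b) = (-776 - 140)*(2*b) = -1832*b)
V(1763) + 3394968 = -1832*1763 + 3394968 = -3229816 + 3394968 = 165152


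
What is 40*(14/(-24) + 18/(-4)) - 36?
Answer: -718/3 ≈ -239.33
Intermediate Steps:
40*(14/(-24) + 18/(-4)) - 36 = 40*(14*(-1/24) + 18*(-1/4)) - 36 = 40*(-7/12 - 9/2) - 36 = 40*(-61/12) - 36 = -610/3 - 36 = -718/3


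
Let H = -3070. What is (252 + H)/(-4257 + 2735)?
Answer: 1409/761 ≈ 1.8515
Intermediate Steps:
(252 + H)/(-4257 + 2735) = (252 - 3070)/(-4257 + 2735) = -2818/(-1522) = -2818*(-1/1522) = 1409/761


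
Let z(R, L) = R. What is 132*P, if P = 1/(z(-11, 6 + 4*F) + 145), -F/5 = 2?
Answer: 66/67 ≈ 0.98507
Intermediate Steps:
F = -10 (F = -5*2 = -10)
P = 1/134 (P = 1/(-11 + 145) = 1/134 ≈ 0.0074627)
132*P = 132*(1/134) = 66/67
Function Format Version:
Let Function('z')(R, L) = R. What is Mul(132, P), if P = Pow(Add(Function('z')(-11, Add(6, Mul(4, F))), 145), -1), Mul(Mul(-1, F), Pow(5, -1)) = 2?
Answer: Rational(66, 67) ≈ 0.98507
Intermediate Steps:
F = -10 (F = Mul(-5, 2) = -10)
P = Rational(1, 134) (P = Pow(Add(-11, 145), -1) = Pow(134, -1) = Rational(1, 134) ≈ 0.0074627)
Mul(132, P) = Mul(132, Rational(1, 134)) = Rational(66, 67)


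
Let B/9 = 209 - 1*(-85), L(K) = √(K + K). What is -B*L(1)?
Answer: -2646*√2 ≈ -3742.0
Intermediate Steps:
L(K) = √2*√K (L(K) = √(2*K) = √2*√K)
B = 2646 (B = 9*(209 - 1*(-85)) = 9*(209 + 85) = 9*294 = 2646)
-B*L(1) = -2646*√2*√1 = -2646*√2*1 = -2646*√2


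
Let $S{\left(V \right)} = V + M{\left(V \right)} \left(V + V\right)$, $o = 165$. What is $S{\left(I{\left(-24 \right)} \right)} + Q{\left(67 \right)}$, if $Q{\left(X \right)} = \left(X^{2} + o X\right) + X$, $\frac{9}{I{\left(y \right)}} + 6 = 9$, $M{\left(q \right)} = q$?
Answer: $15632$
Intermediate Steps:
$I{\left(y \right)} = 3$ ($I{\left(y \right)} = \frac{9}{-6 + 9} = \frac{9}{3} = 9 \cdot \frac{1}{3} = 3$)
$Q{\left(X \right)} = X^{2} + 166 X$ ($Q{\left(X \right)} = \left(X^{2} + 165 X\right) + X = X^{2} + 166 X$)
$S{\left(V \right)} = V + 2 V^{2}$ ($S{\left(V \right)} = V + V \left(V + V\right) = V + V 2 V = V + 2 V^{2}$)
$S{\left(I{\left(-24 \right)} \right)} + Q{\left(67 \right)} = 3 \left(1 + 2 \cdot 3\right) + 67 \left(166 + 67\right) = 3 \left(1 + 6\right) + 67 \cdot 233 = 3 \cdot 7 + 15611 = 21 + 15611 = 15632$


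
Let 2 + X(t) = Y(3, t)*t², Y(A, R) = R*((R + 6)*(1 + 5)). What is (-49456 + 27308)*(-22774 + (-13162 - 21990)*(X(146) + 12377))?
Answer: 2209733266039702424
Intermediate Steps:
Y(A, R) = R*(36 + 6*R) (Y(A, R) = R*((6 + R)*6) = R*(36 + 6*R))
X(t) = -2 + 6*t³*(6 + t) (X(t) = -2 + (6*t*(6 + t))*t² = -2 + 6*t³*(6 + t))
(-49456 + 27308)*(-22774 + (-13162 - 21990)*(X(146) + 12377)) = (-49456 + 27308)*(-22774 + (-13162 - 21990)*((-2 + 6*146³*(6 + 146)) + 12377)) = -22148*(-22774 - 35152*((-2 + 6*3112136*152) + 12377)) = -22148*(-22774 - 35152*((-2 + 2838268032) + 12377)) = -22148*(-22774 - 35152*(2838268030 + 12377)) = -22148*(-22774 - 35152*2838280407) = -22148*(-22774 - 99771232866864) = -22148*(-99771232889638) = 2209733266039702424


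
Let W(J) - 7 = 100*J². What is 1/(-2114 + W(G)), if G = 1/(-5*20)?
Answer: -100/210699 ≈ -0.00047461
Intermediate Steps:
G = -1/100 (G = 1/(-100) = -1/100 ≈ -0.010000)
W(J) = 7 + 100*J²
1/(-2114 + W(G)) = 1/(-2114 + (7 + 100*(-1/100)²)) = 1/(-2114 + (7 + 100*(1/10000))) = 1/(-2114 + (7 + 1/100)) = 1/(-2114 + 701/100) = 1/(-210699/100) = -100/210699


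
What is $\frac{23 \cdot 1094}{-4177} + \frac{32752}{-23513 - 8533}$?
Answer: $- \frac{471573278}{66928071} \approx -7.046$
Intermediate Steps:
$\frac{23 \cdot 1094}{-4177} + \frac{32752}{-23513 - 8533} = 25162 \left(- \frac{1}{4177}\right) + \frac{32752}{-23513 - 8533} = - \frac{25162}{4177} + \frac{32752}{-32046} = - \frac{25162}{4177} + 32752 \left(- \frac{1}{32046}\right) = - \frac{25162}{4177} - \frac{16376}{16023} = - \frac{471573278}{66928071}$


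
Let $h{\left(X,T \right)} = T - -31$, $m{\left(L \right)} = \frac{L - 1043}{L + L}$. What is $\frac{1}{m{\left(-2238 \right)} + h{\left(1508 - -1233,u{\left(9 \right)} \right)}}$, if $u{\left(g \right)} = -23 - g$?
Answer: $- \frac{4476}{1195} \approx -3.7456$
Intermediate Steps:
$m{\left(L \right)} = \frac{-1043 + L}{2 L}$
$h{\left(X,T \right)} = 31 + T$ ($h{\left(X,T \right)} = T + 31 = 31 + T$)
$\frac{1}{m{\left(-2238 \right)} + h{\left(1508 - -1233,u{\left(9 \right)} \right)}} = \frac{1}{\frac{-1043 - 2238}{2 \left(-2238\right)} + \left(31 - 32\right)} = \frac{1}{\frac{1}{2} \left(- \frac{1}{2238}\right) \left(-3281\right) + \left(31 - 32\right)} = \frac{1}{\frac{3281}{4476} + \left(31 - 32\right)} = \frac{1}{\frac{3281}{4476} - 1} = \frac{1}{- \frac{1195}{4476}} = - \frac{4476}{1195}$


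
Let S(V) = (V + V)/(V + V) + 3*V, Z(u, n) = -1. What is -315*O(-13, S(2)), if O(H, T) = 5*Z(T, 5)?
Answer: 1575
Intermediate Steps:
S(V) = 1 + 3*V (S(V) = (2*V)/((2*V)) + 3*V = (2*V)*(1/(2*V)) + 3*V = 1 + 3*V)
O(H, T) = -5 (O(H, T) = 5*(-1) = -5)
-315*O(-13, S(2)) = -315*(-5) = 1575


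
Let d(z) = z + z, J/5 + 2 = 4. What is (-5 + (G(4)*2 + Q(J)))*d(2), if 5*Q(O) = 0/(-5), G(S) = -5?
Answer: -60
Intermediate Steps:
J = 10 (J = -10 + 5*4 = -10 + 20 = 10)
Q(O) = 0 (Q(O) = (0/(-5))/5 = (0*(-1/5))/5 = (1/5)*0 = 0)
d(z) = 2*z
(-5 + (G(4)*2 + Q(J)))*d(2) = (-5 + (-5*2 + 0))*(2*2) = (-5 + (-10 + 0))*4 = (-5 - 10)*4 = -15*4 = -60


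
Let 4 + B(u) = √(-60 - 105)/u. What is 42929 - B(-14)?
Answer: 42933 + I*√165/14 ≈ 42933.0 + 0.91752*I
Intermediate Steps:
B(u) = -4 + I*√165/u (B(u) = -4 + √(-60 - 105)/u = -4 + √(-165)/u = -4 + (I*√165)/u = -4 + I*√165/u)
42929 - B(-14) = 42929 - (-4 + I*√165/(-14)) = 42929 - (-4 + I*√165*(-1/14)) = 42929 - (-4 - I*√165/14) = 42929 + (4 + I*√165/14) = 42933 + I*√165/14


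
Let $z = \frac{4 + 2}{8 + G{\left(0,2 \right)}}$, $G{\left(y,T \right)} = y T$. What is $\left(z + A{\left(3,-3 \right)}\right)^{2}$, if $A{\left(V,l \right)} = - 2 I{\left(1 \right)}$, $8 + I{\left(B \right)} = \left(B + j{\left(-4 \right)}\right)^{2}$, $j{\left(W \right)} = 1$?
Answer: $\frac{1225}{16} \approx 76.563$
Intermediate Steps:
$G{\left(y,T \right)} = T y$
$I{\left(B \right)} = -8 + \left(1 + B\right)^{2}$ ($I{\left(B \right)} = -8 + \left(B + 1\right)^{2} = -8 + \left(1 + B\right)^{2}$)
$A{\left(V,l \right)} = 8$ ($A{\left(V,l \right)} = - 2 \left(-8 + \left(1 + 1\right)^{2}\right) = - 2 \left(-8 + 2^{2}\right) = - 2 \left(-8 + 4\right) = \left(-2\right) \left(-4\right) = 8$)
$z = \frac{3}{4}$ ($z = \frac{4 + 2}{8 + 2 \cdot 0} = \frac{6}{8 + 0} = \frac{6}{8} = 6 \cdot \frac{1}{8} = \frac{3}{4} \approx 0.75$)
$\left(z + A{\left(3,-3 \right)}\right)^{2} = \left(\frac{3}{4} + 8\right)^{2} = \left(\frac{35}{4}\right)^{2} = \frac{1225}{16}$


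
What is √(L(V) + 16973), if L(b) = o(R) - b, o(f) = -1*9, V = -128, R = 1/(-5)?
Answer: 2*√4273 ≈ 130.74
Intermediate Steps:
R = -⅕ ≈ -0.20000
o(f) = -9
L(b) = -9 - b
√(L(V) + 16973) = √((-9 - 1*(-128)) + 16973) = √((-9 + 128) + 16973) = √(119 + 16973) = √17092 = 2*√4273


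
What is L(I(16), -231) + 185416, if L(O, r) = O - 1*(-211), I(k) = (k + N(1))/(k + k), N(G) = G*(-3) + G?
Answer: 2970039/16 ≈ 1.8563e+5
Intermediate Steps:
N(G) = -2*G (N(G) = -3*G + G = -2*G)
I(k) = (-2 + k)/(2*k) (I(k) = (k - 2*1)/(k + k) = (k - 2)/((2*k)) = (-2 + k)*(1/(2*k)) = (-2 + k)/(2*k))
L(O, r) = 211 + O (L(O, r) = O + 211 = 211 + O)
L(I(16), -231) + 185416 = (211 + (½)*(-2 + 16)/16) + 185416 = (211 + (½)*(1/16)*14) + 185416 = (211 + 7/16) + 185416 = 3383/16 + 185416 = 2970039/16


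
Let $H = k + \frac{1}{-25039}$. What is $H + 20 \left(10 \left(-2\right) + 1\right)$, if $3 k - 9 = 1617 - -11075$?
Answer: $\frac{289475876}{75117} \approx 3853.7$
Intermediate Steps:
$k = \frac{12701}{3}$ ($k = 3 + \frac{1617 - -11075}{3} = 3 + \frac{1617 + 11075}{3} = 3 + \frac{1}{3} \cdot 12692 = 3 + \frac{12692}{3} = \frac{12701}{3} \approx 4233.7$)
$H = \frac{318020336}{75117}$ ($H = \frac{12701}{3} + \frac{1}{-25039} = \frac{12701}{3} - \frac{1}{25039} = \frac{318020336}{75117} \approx 4233.7$)
$H + 20 \left(10 \left(-2\right) + 1\right) = \frac{318020336}{75117} + 20 \left(10 \left(-2\right) + 1\right) = \frac{318020336}{75117} + 20 \left(-20 + 1\right) = \frac{318020336}{75117} + 20 \left(-19\right) = \frac{318020336}{75117} - 380 = \frac{289475876}{75117}$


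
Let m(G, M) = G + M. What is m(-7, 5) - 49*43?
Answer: -2109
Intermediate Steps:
m(-7, 5) - 49*43 = (-7 + 5) - 49*43 = -2 - 2107 = -2109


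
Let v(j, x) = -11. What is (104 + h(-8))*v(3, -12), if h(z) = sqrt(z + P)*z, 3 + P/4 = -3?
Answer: -1144 + 352*I*sqrt(2) ≈ -1144.0 + 497.8*I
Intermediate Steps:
P = -24 (P = -12 + 4*(-3) = -12 - 12 = -24)
h(z) = z*sqrt(-24 + z) (h(z) = sqrt(z - 24)*z = sqrt(-24 + z)*z = z*sqrt(-24 + z))
(104 + h(-8))*v(3, -12) = (104 - 8*sqrt(-24 - 8))*(-11) = (104 - 32*I*sqrt(2))*(-11) = -1144 + 352*I*sqrt(2)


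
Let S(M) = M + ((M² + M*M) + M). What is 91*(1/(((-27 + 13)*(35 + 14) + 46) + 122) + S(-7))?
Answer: 565643/74 ≈ 7643.8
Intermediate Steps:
S(M) = 2*M + 2*M² (S(M) = M + ((M² + M²) + M) = M + (2*M² + M) = M + (M + 2*M²) = 2*M + 2*M²)
91*(1/(((-27 + 13)*(35 + 14) + 46) + 122) + S(-7)) = 91*(1/(((-27 + 13)*(35 + 14) + 46) + 122) + 2*(-7)*(1 - 7)) = 91*(1/((-14*49 + 46) + 122) + 2*(-7)*(-6)) = 91*(1/((-686 + 46) + 122) + 84) = 91*(1/(-640 + 122) + 84) = 91*(1/(-518) + 84) = 91*(-1/518 + 84) = 91*(43511/518) = 565643/74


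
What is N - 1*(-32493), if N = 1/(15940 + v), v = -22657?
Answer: 218255480/6717 ≈ 32493.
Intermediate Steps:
N = -1/6717 (N = 1/(15940 - 22657) = 1/(-6717) = -1/6717 ≈ -0.00014888)
N - 1*(-32493) = -1/6717 - 1*(-32493) = -1/6717 + 32493 = 218255480/6717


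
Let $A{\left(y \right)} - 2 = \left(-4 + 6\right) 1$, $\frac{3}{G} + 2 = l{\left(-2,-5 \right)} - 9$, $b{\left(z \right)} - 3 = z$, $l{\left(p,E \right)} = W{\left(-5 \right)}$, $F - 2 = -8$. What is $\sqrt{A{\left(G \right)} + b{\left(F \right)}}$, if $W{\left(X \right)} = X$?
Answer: $1$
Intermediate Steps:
$F = -6$ ($F = 2 - 8 = -6$)
$l{\left(p,E \right)} = -5$
$b{\left(z \right)} = 3 + z$
$G = - \frac{3}{16}$ ($G = \frac{3}{-2 - 14} = \frac{3}{-16} = 3 \left(- \frac{1}{16}\right) = - \frac{3}{16} \approx -0.1875$)
$A{\left(y \right)} = 4$ ($A{\left(y \right)} = 2 + \left(-4 + 6\right) 1 = 2 + 2 \cdot 1 = 2 + 2 = 4$)
$\sqrt{A{\left(G \right)} + b{\left(F \right)}} = \sqrt{4 + \left(3 - 6\right)} = \sqrt{4 - 3} = \sqrt{1} = 1$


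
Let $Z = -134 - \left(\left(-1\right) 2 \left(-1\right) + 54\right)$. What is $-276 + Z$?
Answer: $-466$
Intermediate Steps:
$Z = -190$ ($Z = -134 - \left(\left(-2\right) \left(-1\right) + 54\right) = -134 - \left(2 + 54\right) = -134 - 56 = -190$)
$-276 + Z = -276 - 190 = -466$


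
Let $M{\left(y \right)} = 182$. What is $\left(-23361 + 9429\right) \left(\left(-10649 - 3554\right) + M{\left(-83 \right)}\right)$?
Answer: $195340572$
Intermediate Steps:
$\left(-23361 + 9429\right) \left(\left(-10649 - 3554\right) + M{\left(-83 \right)}\right) = \left(-23361 + 9429\right) \left(\left(-10649 - 3554\right) + 182\right) = - 13932 \left(\left(-10649 - 3554\right) + 182\right) = - 13932 \left(-14203 + 182\right) = \left(-13932\right) \left(-14021\right) = 195340572$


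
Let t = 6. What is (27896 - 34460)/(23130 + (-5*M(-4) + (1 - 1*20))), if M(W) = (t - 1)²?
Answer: -1094/3831 ≈ -0.28556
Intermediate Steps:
M(W) = 25 (M(W) = (6 - 1)² = 5² = 25)
(27896 - 34460)/(23130 + (-5*M(-4) + (1 - 1*20))) = (27896 - 34460)/(23130 + (-5*25 + (1 - 1*20))) = -6564/(23130 + (-125 + (1 - 20))) = -6564/(23130 + (-125 - 19)) = -6564/(23130 - 144) = -6564/22986 = -6564*1/22986 = -1094/3831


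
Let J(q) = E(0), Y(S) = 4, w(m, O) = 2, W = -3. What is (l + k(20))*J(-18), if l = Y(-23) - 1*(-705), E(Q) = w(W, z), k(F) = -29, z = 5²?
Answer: 1360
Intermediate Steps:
z = 25
E(Q) = 2
J(q) = 2
l = 709 (l = 4 - 1*(-705) = 4 + 705 = 709)
(l + k(20))*J(-18) = (709 - 29)*2 = 680*2 = 1360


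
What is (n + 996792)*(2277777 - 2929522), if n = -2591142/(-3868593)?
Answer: -837749795732124170/1289531 ≈ -6.4965e+11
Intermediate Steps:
n = 863714/1289531 (n = -2591142*(-1/3868593) = 863714/1289531 ≈ 0.66979)
(n + 996792)*(2277777 - 2929522) = (863714/1289531 + 996792)*(2277777 - 2929522) = (1285395048266/1289531)*(-651745) = -837749795732124170/1289531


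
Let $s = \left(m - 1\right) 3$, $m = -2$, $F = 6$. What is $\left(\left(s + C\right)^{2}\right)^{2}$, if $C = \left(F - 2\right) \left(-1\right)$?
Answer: $28561$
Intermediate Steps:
$C = -4$ ($C = \left(6 - 2\right) \left(-1\right) = 4 \left(-1\right) = -4$)
$s = -9$ ($s = \left(-2 - 1\right) 3 = \left(-3\right) 3 = -9$)
$\left(\left(s + C\right)^{2}\right)^{2} = \left(\left(-9 - 4\right)^{2}\right)^{2} = \left(\left(-13\right)^{2}\right)^{2} = 169^{2} = 28561$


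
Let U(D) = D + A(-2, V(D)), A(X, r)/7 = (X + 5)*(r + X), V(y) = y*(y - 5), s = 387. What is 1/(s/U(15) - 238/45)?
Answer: -15615/80651 ≈ -0.19361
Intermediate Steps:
V(y) = y*(-5 + y)
A(X, r) = 7*(5 + X)*(X + r) (A(X, r) = 7*((X + 5)*(r + X)) = 7*((5 + X)*(X + r)) = 7*(5 + X)*(X + r))
U(D) = -42 + D + 21*D*(-5 + D) (U(D) = D + (7*(-2)² + 35*(-2) + 35*(D*(-5 + D)) + 7*(-2)*(D*(-5 + D))) = D + (7*4 - 70 + 35*D*(-5 + D) - 14*D*(-5 + D)) = D + (28 - 70 + 35*D*(-5 + D) - 14*D*(-5 + D)) = D + (-42 + 21*D*(-5 + D)) = -42 + D + 21*D*(-5 + D))
1/(s/U(15) - 238/45) = 1/(387/(-42 + 15 + 21*15*(-5 + 15)) - 238/45) = 1/(387/(-42 + 15 + 21*15*10) - 238*1/45) = 1/(387/(-42 + 15 + 3150) - 238/45) = 1/(387/3123 - 238/45) = 1/(387*(1/3123) - 238/45) = 1/(43/347 - 238/45) = 1/(-80651/15615) = -15615/80651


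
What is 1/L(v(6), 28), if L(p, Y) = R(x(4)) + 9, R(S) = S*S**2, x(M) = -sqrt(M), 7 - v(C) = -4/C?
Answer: 1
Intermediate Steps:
v(C) = 7 + 4/C (v(C) = 7 - (-4)/C = 7 + 4/C)
R(S) = S**3
L(p, Y) = 1 (L(p, Y) = (-sqrt(4))**3 + 9 = (-1*2)**3 + 9 = (-2)**3 + 9 = -8 + 9 = 1)
1/L(v(6), 28) = 1/1 = 1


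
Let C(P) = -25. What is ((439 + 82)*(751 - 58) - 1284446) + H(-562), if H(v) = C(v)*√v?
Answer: -923393 - 25*I*√562 ≈ -9.2339e+5 - 592.66*I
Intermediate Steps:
H(v) = -25*√v
((439 + 82)*(751 - 58) - 1284446) + H(-562) = ((439 + 82)*(751 - 58) - 1284446) - 25*I*√562 = (521*693 - 1284446) - 25*I*√562 = (361053 - 1284446) - 25*I*√562 = -923393 - 25*I*√562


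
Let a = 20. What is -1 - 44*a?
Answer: -881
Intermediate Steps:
-1 - 44*a = -1 - 44*20 = -1 - 880 = -881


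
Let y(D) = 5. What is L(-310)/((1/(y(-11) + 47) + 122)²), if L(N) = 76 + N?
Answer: -70304/4473225 ≈ -0.015717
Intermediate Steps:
L(-310)/((1/(y(-11) + 47) + 122)²) = (76 - 310)/((1/(5 + 47) + 122)²) = -234/(1/52 + 122)² = -234/((6345/52)²) = -234/40259025/2704 = -234*2704/40259025 = -70304/4473225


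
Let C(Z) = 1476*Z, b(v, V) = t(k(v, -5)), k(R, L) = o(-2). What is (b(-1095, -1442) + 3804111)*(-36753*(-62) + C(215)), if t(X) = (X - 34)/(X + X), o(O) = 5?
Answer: 49377817672053/5 ≈ 9.8756e+12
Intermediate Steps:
k(R, L) = 5
t(X) = (-34 + X)/(2*X) (t(X) = (-34 + X)/((2*X)) = (-34 + X)*(1/(2*X)) = (-34 + X)/(2*X))
b(v, V) = -29/10 (b(v, V) = (1/2)*(-34 + 5)/5 = (1/2)*(1/5)*(-29) = -29/10)
(b(-1095, -1442) + 3804111)*(-36753*(-62) + C(215)) = (-29/10 + 3804111)*(-36753*(-62) + 1476*215) = 38041081*(2278686 + 317340)/10 = (38041081/10)*2596026 = 49377817672053/5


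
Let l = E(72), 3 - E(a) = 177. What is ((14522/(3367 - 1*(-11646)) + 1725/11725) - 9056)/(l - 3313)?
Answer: 63756327717/24552305239 ≈ 2.5968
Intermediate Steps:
E(a) = -174 (E(a) = 3 - 1*177 = 3 - 177 = -174)
l = -174
((14522/(3367 - 1*(-11646)) + 1725/11725) - 9056)/(l - 3313) = ((14522/(3367 - 1*(-11646)) + 1725/11725) - 9056)/(-174 - 3313) = ((14522/(3367 + 11646) + 1725*(1/11725)) - 9056)/(-3487) = ((14522/15013 + 69/469) - 9056)*(-1/3487) = (7846715/7041097 - 9056)*(-1/3487) = -63756327717/7041097*(-1/3487) = 63756327717/24552305239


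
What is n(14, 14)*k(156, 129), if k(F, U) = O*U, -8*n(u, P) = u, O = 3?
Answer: -2709/4 ≈ -677.25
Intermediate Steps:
n(u, P) = -u/8
k(F, U) = 3*U
n(14, 14)*k(156, 129) = (-⅛*14)*(3*129) = -7/4*387 = -2709/4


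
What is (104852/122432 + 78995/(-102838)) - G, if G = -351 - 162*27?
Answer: 7436498659967/1573832752 ≈ 4725.1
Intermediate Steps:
G = -4725 (G = -351 - 4374 = -4725)
(104852/122432 + 78995/(-102838)) - G = (104852/122432 + 78995/(-102838)) - 1*(-4725) = (104852*(1/122432) + 78995*(-1/102838)) + 4725 = (26213/30608 - 78995/102838) + 4725 = 138906767/1573832752 + 4725 = 7436498659967/1573832752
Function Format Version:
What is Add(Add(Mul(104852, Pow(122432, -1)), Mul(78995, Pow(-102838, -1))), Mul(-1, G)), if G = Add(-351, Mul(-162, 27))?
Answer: Rational(7436498659967, 1573832752) ≈ 4725.1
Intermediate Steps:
G = -4725 (G = Add(-351, -4374) = -4725)
Add(Add(Mul(104852, Pow(122432, -1)), Mul(78995, Pow(-102838, -1))), Mul(-1, G)) = Add(Add(Mul(104852, Pow(122432, -1)), Mul(78995, Pow(-102838, -1))), Mul(-1, -4725)) = Add(Add(Mul(104852, Rational(1, 122432)), Mul(78995, Rational(-1, 102838))), 4725) = Add(Add(Rational(26213, 30608), Rational(-78995, 102838)), 4725) = Add(Rational(138906767, 1573832752), 4725) = Rational(7436498659967, 1573832752)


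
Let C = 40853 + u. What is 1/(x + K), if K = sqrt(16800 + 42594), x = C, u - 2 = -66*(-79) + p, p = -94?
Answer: 15325/704547077 - sqrt(59394)/2113641231 ≈ 2.1636e-5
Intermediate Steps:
u = 5122 (u = 2 + (-66*(-79) - 94) = 2 + (5214 - 94) = 2 + 5120 = 5122)
C = 45975 (C = 40853 + 5122 = 45975)
x = 45975
K = sqrt(59394) ≈ 243.71
1/(x + K) = 1/(45975 + sqrt(59394))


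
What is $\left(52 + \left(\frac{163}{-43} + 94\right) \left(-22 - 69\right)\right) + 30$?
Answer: $- \frac{349463}{43} \approx -8127.0$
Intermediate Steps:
$\left(52 + \left(\frac{163}{-43} + 94\right) \left(-22 - 69\right)\right) + 30 = \left(52 + \left(163 \left(- \frac{1}{43}\right) + 94\right) \left(-91\right)\right) + 30 = \left(52 + \left(- \frac{163}{43} + 94\right) \left(-91\right)\right) + 30 = \left(52 + \frac{3879}{43} \left(-91\right)\right) + 30 = \left(52 - \frac{352989}{43}\right) + 30 = - \frac{350753}{43} + 30 = - \frac{349463}{43}$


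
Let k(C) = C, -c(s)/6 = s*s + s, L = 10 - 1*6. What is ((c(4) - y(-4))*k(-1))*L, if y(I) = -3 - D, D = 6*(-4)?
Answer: 564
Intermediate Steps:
D = -24
L = 4 (L = 10 - 6 = 4)
y(I) = 21 (y(I) = -3 - 1*(-24) = -3 + 24 = 21)
c(s) = -6*s - 6*s**2 (c(s) = -6*(s*s + s) = -6*(s**2 + s) = -6*(s + s**2) = -6*s - 6*s**2)
((c(4) - y(-4))*k(-1))*L = ((-6*4*(1 + 4) - 1*21)*(-1))*4 = ((-6*4*5 - 21)*(-1))*4 = ((-120 - 21)*(-1))*4 = -141*(-1)*4 = 141*4 = 564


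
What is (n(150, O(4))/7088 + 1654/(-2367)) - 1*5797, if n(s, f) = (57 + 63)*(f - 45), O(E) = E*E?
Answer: -12159743203/2097162 ≈ -5798.2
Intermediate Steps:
O(E) = E**2
n(s, f) = -5400 + 120*f (n(s, f) = 120*(-45 + f) = -5400 + 120*f)
(n(150, O(4))/7088 + 1654/(-2367)) - 1*5797 = ((-5400 + 120*4**2)/7088 + 1654/(-2367)) - 1*5797 = ((-5400 + 120*16)*(1/7088) + 1654*(-1/2367)) - 5797 = ((-5400 + 1920)*(1/7088) - 1654/2367) - 5797 = (-3480*1/7088 - 1654/2367) - 5797 = (-435/886 - 1654/2367) - 5797 = -2495089/2097162 - 5797 = -12159743203/2097162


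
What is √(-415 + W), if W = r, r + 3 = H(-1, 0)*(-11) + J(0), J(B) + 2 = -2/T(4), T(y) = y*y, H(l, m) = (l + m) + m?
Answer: I*√6546/4 ≈ 20.227*I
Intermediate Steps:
H(l, m) = l + 2*m
T(y) = y²
J(B) = -17/8 (J(B) = -2 - 2/(4²) = -2 - 2/16 = -2 - 2*1/16 = -2 - ⅛ = -17/8)
r = 47/8 (r = -3 + ((-1 + 2*0)*(-11) - 17/8) = -3 + ((-1 + 0)*(-11) - 17/8) = -3 + (-1*(-11) - 17/8) = -3 + (11 - 17/8) = -3 + 71/8 = 47/8 ≈ 5.8750)
W = 47/8 ≈ 5.8750
√(-415 + W) = √(-415 + 47/8) = √(-3273/8) = I*√6546/4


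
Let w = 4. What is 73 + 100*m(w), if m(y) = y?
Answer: 473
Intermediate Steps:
73 + 100*m(w) = 73 + 100*4 = 73 + 400 = 473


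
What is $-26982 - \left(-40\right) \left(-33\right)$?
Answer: $-28302$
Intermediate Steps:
$-26982 - \left(-40\right) \left(-33\right) = -26982 - 1320 = -28302$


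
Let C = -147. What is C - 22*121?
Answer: -2809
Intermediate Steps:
C - 22*121 = -147 - 22*121 = -147 - 2662 = -2809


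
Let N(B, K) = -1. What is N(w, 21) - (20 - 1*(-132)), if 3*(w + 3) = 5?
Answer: -153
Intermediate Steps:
w = -4/3 (w = -3 + (⅓)*5 = -3 + 5/3 = -4/3 ≈ -1.3333)
N(w, 21) - (20 - 1*(-132)) = -1 - (20 - 1*(-132)) = -1 - (20 + 132) = -1 - 1*152 = -1 - 152 = -153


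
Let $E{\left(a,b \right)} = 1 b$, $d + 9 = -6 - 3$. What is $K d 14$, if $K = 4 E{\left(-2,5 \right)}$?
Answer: $-5040$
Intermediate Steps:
$d = -18$ ($d = -9 - 9 = -18$)
$E{\left(a,b \right)} = b$
$K = 20$ ($K = 4 \cdot 5 = 20$)
$K d 14 = 20 \left(-18\right) 14 = \left(-360\right) 14 = -5040$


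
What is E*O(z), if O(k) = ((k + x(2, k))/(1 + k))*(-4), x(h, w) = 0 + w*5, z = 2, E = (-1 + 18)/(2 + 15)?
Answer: -16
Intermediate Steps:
E = 1 (E = 17/17 = 17*(1/17) = 1)
x(h, w) = 5*w (x(h, w) = 0 + 5*w = 5*w)
O(k) = -24*k/(1 + k) (O(k) = ((k + 5*k)/(1 + k))*(-4) = ((6*k)/(1 + k))*(-4) = (6*k/(1 + k))*(-4) = -24*k/(1 + k))
E*O(z) = 1*(-24*2/(1 + 2)) = 1*(-24*2/3) = 1*(-24*2*⅓) = 1*(-16) = -16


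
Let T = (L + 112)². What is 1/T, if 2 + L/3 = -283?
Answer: 1/552049 ≈ 1.8114e-6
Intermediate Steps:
L = -855 (L = -6 + 3*(-283) = -6 - 849 = -855)
T = 552049 (T = (-855 + 112)² = (-743)² = 552049)
1/T = 1/552049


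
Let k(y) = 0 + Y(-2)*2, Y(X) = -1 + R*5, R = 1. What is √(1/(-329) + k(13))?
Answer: √865599/329 ≈ 2.8279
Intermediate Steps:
Y(X) = 4 (Y(X) = -1 + 1*5 = -1 + 5 = 4)
k(y) = 8 (k(y) = 0 + 4*2 = 0 + 8 = 8)
√(1/(-329) + k(13)) = √(1/(-329) + 8) = √(-1/329 + 8) = √(2631/329) = √865599/329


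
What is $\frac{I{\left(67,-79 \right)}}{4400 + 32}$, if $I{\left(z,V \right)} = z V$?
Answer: $- \frac{5293}{4432} \approx -1.1943$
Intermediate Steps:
$I{\left(z,V \right)} = V z$
$\frac{I{\left(67,-79 \right)}}{4400 + 32} = \frac{\left(-79\right) 67}{4400 + 32} = - \frac{5293}{4432}$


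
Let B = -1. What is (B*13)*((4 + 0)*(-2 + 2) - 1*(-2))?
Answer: -26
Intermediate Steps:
(B*13)*((4 + 0)*(-2 + 2) - 1*(-2)) = (-1*13)*((4 + 0)*(-2 + 2) - 1*(-2)) = -13*(4*0 + 2) = -13*(0 + 2) = -13*2 = -26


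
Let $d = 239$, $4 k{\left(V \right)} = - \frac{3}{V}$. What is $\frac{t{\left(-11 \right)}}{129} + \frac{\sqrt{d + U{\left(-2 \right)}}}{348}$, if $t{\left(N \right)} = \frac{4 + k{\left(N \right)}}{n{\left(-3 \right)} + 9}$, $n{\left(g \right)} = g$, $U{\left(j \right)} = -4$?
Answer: $\frac{179}{34056} + \frac{\sqrt{235}}{348} \approx 0.049307$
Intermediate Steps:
$k{\left(V \right)} = - \frac{3}{4 V}$ ($k{\left(V \right)} = \frac{\left(-3\right) \frac{1}{V}}{4} = - \frac{3}{4 V}$)
$t{\left(N \right)} = \frac{2}{3} - \frac{1}{8 N}$ ($t{\left(N \right)} = \frac{4 - \frac{3}{4 N}}{-3 + 9} = \frac{4 - \frac{3}{4 N}}{6} = \left(4 - \frac{3}{4 N}\right) \frac{1}{6} = \frac{2}{3} - \frac{1}{8 N}$)
$\frac{t{\left(-11 \right)}}{129} + \frac{\sqrt{d + U{\left(-2 \right)}}}{348} = \frac{\frac{1}{24} \frac{1}{-11} \left(-3 + 16 \left(-11\right)\right)}{129} + \frac{\sqrt{239 - 4}}{348} = \frac{1}{24} \left(- \frac{1}{11}\right) \left(-3 - 176\right) \frac{1}{129} + \sqrt{235} \cdot \frac{1}{348} = \frac{1}{24} \left(- \frac{1}{11}\right) \left(-179\right) \frac{1}{129} + \frac{\sqrt{235}}{348} = \frac{179}{264} \cdot \frac{1}{129} + \frac{\sqrt{235}}{348} = \frac{179}{34056} + \frac{\sqrt{235}}{348}$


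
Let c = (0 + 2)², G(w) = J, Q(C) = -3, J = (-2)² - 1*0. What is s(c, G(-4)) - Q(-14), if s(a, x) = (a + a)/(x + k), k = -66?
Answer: 89/31 ≈ 2.8710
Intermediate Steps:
J = 4 (J = 4 + 0 = 4)
G(w) = 4
c = 4 (c = 2² = 4)
s(a, x) = 2*a/(-66 + x) (s(a, x) = (a + a)/(x - 66) = (2*a)/(-66 + x) = 2*a/(-66 + x))
s(c, G(-4)) - Q(-14) = 2*4/(-66 + 4) - 1*(-3) = 2*4/(-62) + 3 = 2*4*(-1/62) + 3 = -4/31 + 3 = 89/31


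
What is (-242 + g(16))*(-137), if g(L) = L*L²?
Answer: -527998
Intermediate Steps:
g(L) = L³
(-242 + g(16))*(-137) = (-242 + 16³)*(-137) = (-242 + 4096)*(-137) = 3854*(-137) = -527998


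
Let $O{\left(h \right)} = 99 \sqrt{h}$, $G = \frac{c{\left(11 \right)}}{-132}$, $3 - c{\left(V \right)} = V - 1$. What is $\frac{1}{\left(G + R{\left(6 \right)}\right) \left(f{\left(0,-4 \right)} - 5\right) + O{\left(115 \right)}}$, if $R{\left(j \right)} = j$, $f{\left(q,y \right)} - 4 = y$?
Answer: $\frac{105468}{3924578347} + \frac{1724976 \sqrt{115}}{19622891735} \approx 0.00096956$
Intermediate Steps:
$f{\left(q,y \right)} = 4 + y$
$c{\left(V \right)} = 4 - V$ ($c{\left(V \right)} = 3 - \left(V - 1\right) = 3 - \left(-1 + V\right) = 4 - V$)
$G = \frac{7}{132}$ ($G = \frac{4 - 11}{-132} = \left(4 - 11\right) \left(- \frac{1}{132}\right) = \left(-7\right) \left(- \frac{1}{132}\right) = \frac{7}{132} \approx 0.05303$)
$\frac{1}{\left(G + R{\left(6 \right)}\right) \left(f{\left(0,-4 \right)} - 5\right) + O{\left(115 \right)}} = \frac{1}{\left(\frac{7}{132} + 6\right) \left(\left(4 - 4\right) - 5\right) + 99 \sqrt{115}} = \frac{1}{\frac{799 \left(0 - 5\right)}{132} + 99 \sqrt{115}} = \frac{1}{\frac{799}{132} \left(-5\right) + 99 \sqrt{115}} = \frac{1}{- \frac{3995}{132} + 99 \sqrt{115}}$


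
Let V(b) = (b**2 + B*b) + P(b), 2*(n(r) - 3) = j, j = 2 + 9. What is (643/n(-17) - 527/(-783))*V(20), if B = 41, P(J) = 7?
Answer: 415501873/4437 ≈ 93645.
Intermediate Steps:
j = 11
n(r) = 17/2 (n(r) = 3 + (1/2)*11 = 3 + 11/2 = 17/2)
V(b) = 7 + b**2 + 41*b (V(b) = (b**2 + 41*b) + 7 = 7 + b**2 + 41*b)
(643/n(-17) - 527/(-783))*V(20) = (643/(17/2) - 527/(-783))*(7 + 20**2 + 41*20) = (643*(2/17) - 527*(-1/783))*(7 + 400 + 820) = (1286/17 + 527/783)*1227 = (1015897/13311)*1227 = 415501873/4437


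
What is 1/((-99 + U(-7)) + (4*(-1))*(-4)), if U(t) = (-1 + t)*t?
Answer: -1/27 ≈ -0.037037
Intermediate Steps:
U(t) = t*(-1 + t)
1/((-99 + U(-7)) + (4*(-1))*(-4)) = 1/((-99 - 7*(-1 - 7)) + (4*(-1))*(-4)) = 1/((-99 - 7*(-8)) - 4*(-4)) = 1/((-99 + 56) + 16) = 1/(-43 + 16) = 1/(-27) = -1/27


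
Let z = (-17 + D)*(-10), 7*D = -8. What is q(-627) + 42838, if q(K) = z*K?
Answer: -496424/7 ≈ -70918.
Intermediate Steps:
D = -8/7 (D = (⅐)*(-8) = -8/7 ≈ -1.1429)
z = 1270/7 (z = (-17 - 8/7)*(-10) = -127/7*(-10) = 1270/7 ≈ 181.43)
q(K) = 1270*K/7
q(-627) + 42838 = (1270/7)*(-627) + 42838 = -796290/7 + 42838 = -496424/7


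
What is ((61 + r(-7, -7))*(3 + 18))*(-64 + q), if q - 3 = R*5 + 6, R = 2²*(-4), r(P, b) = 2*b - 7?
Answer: -113400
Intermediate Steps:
r(P, b) = -7 + 2*b
R = -16 (R = 4*(-4) = -16)
q = -71 (q = 3 + (-16*5 + 6) = 3 + (-80 + 6) = 3 - 74 = -71)
((61 + r(-7, -7))*(3 + 18))*(-64 + q) = ((61 + (-7 + 2*(-7)))*(3 + 18))*(-64 - 71) = ((61 + (-7 - 14))*21)*(-135) = ((61 - 21)*21)*(-135) = (40*21)*(-135) = 840*(-135) = -113400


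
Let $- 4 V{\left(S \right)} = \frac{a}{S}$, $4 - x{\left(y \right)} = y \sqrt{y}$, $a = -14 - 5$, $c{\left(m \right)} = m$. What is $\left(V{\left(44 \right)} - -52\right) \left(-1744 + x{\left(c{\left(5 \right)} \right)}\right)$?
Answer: $- \frac{3989385}{44} - \frac{45855 \sqrt{5}}{176} \approx -91250.0$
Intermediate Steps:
$a = -19$
$x{\left(y \right)} = 4 - y^{\frac{3}{2}}$ ($x{\left(y \right)} = 4 - y \sqrt{y} = 4 - y^{\frac{3}{2}}$)
$V{\left(S \right)} = \frac{19}{4 S}$ ($V{\left(S \right)} = - \frac{\left(-19\right) \frac{1}{S}}{4} = \frac{19}{4 S}$)
$\left(V{\left(44 \right)} - -52\right) \left(-1744 + x{\left(c{\left(5 \right)} \right)}\right) = \left(\frac{19}{4 \cdot 44} - -52\right) \left(-1744 + \left(4 - 5^{\frac{3}{2}}\right)\right) = \left(\frac{19}{4} \cdot \frac{1}{44} + 52\right) \left(-1744 + \left(4 - 5 \sqrt{5}\right)\right) = \left(\frac{19}{176} + 52\right) \left(-1744 + \left(4 - 5 \sqrt{5}\right)\right) = \frac{9171 \left(-1740 - 5 \sqrt{5}\right)}{176} = - \frac{3989385}{44} - \frac{45855 \sqrt{5}}{176}$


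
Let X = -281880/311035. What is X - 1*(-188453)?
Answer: 11723039395/62207 ≈ 1.8845e+5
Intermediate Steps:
X = -56376/62207 (X = -281880*1/311035 = -56376/62207 ≈ -0.90626)
X - 1*(-188453) = -56376/62207 - 1*(-188453) = -56376/62207 + 188453 = 11723039395/62207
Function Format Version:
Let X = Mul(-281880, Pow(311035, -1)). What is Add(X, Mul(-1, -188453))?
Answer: Rational(11723039395, 62207) ≈ 1.8845e+5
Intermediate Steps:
X = Rational(-56376, 62207) (X = Mul(-281880, Rational(1, 311035)) = Rational(-56376, 62207) ≈ -0.90626)
Add(X, Mul(-1, -188453)) = Add(Rational(-56376, 62207), Mul(-1, -188453)) = Add(Rational(-56376, 62207), 188453) = Rational(11723039395, 62207)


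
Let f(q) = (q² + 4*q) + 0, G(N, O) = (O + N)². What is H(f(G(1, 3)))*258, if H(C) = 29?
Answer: 7482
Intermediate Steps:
G(N, O) = (N + O)²
f(q) = q² + 4*q
H(f(G(1, 3)))*258 = 29*258 = 7482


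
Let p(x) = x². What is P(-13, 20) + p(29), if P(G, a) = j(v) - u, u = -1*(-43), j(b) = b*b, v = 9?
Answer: 879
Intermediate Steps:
j(b) = b²
u = 43
P(G, a) = 38 (P(G, a) = 9² - 1*43 = 81 - 43 = 38)
P(-13, 20) + p(29) = 38 + 29² = 38 + 841 = 879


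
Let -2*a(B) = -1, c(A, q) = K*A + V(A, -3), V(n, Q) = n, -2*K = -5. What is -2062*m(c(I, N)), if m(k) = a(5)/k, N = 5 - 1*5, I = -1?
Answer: 2062/7 ≈ 294.57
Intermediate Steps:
K = 5/2 (K = -1/2*(-5) = 5/2 ≈ 2.5000)
N = 0 (N = 5 - 5 = 0)
c(A, q) = 7*A/2 (c(A, q) = 5*A/2 + A = 7*A/2)
a(B) = 1/2 (a(B) = -1/2*(-1) = 1/2)
m(k) = 1/(2*k)
-2062*m(c(I, N)) = -1031/((7/2)*(-1)) = -1031/(-7/2) = -1031*(-2)/7 = -2062*(-1/7) = 2062/7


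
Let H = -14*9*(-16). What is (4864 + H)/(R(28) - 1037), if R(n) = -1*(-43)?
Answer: -3440/497 ≈ -6.9215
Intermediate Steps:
H = 2016 (H = -126*(-16) = 2016)
R(n) = 43
(4864 + H)/(R(28) - 1037) = (4864 + 2016)/(43 - 1037) = 6880/(-994) = 6880*(-1/994) = -3440/497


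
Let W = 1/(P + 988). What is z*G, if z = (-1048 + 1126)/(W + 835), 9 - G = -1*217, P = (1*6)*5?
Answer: 1380408/65387 ≈ 21.111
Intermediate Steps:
P = 30 (P = 6*5 = 30)
W = 1/1018 (W = 1/(30 + 988) = 1/1018 ≈ 0.00098232)
G = 226 (G = 9 - (-1)*217 = 9 - 1*(-217) = 9 + 217 = 226)
z = 6108/65387 (z = (-1048 + 1126)/(1/1018 + 835) = 78/(850031/1018) = 78*(1018/850031) = 6108/65387 ≈ 0.093413)
z*G = (6108/65387)*226 = 1380408/65387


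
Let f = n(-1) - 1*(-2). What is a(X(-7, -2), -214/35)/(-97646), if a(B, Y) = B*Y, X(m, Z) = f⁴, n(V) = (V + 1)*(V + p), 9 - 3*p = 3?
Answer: 1712/1708805 ≈ 0.0010019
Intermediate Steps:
p = 2 (p = 3 - ⅓*3 = 3 - 1 = 2)
n(V) = (1 + V)*(2 + V) (n(V) = (V + 1)*(V + 2) = (1 + V)*(2 + V))
f = 2 (f = (2 + (-1)² + 3*(-1)) - 1*(-2) = (2 + 1 - 3) + 2 = 0 + 2 = 2)
X(m, Z) = 16 (X(m, Z) = 2⁴ = 16)
a(X(-7, -2), -214/35)/(-97646) = (16*(-214/35))/(-97646) = (16*(-214*1/35))*(-1/97646) = (16*(-214/35))*(-1/97646) = -3424/35*(-1/97646) = 1712/1708805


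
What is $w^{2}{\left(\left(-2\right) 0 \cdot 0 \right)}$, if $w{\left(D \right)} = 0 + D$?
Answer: $0$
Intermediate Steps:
$w{\left(D \right)} = D$
$w^{2}{\left(\left(-2\right) 0 \cdot 0 \right)} = \left(\left(-2\right) 0 \cdot 0\right)^{2} = \left(0 \cdot 0\right)^{2} = 0^{2} = 0$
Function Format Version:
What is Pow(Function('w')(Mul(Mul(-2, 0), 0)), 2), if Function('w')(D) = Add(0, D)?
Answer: 0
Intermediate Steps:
Function('w')(D) = D
Pow(Function('w')(Mul(Mul(-2, 0), 0)), 2) = Pow(Mul(Mul(-2, 0), 0), 2) = Pow(Mul(0, 0), 2) = Pow(0, 2) = 0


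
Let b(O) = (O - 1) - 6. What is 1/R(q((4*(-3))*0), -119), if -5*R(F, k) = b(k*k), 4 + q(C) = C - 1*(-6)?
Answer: -5/14154 ≈ -0.00035326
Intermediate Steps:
q(C) = 2 + C (q(C) = -4 + (C - 1*(-6)) = -4 + (C + 6) = -4 + (6 + C) = 2 + C)
b(O) = -7 + O (b(O) = (-1 + O) - 6 = -7 + O)
R(F, k) = 7/5 - k²/5 (R(F, k) = -(-7 + k*k)/5 = -(-7 + k²)/5 = 7/5 - k²/5)
1/R(q((4*(-3))*0), -119) = 1/(7/5 - ⅕*(-119)²) = 1/(7/5 - ⅕*14161) = 1/(7/5 - 14161/5) = 1/(-14154/5) = -5/14154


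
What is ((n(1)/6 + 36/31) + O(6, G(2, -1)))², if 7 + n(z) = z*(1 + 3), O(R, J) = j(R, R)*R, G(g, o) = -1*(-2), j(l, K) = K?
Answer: 5166529/3844 ≈ 1344.1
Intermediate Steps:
G(g, o) = 2
O(R, J) = R² (O(R, J) = R*R = R²)
n(z) = -7 + 4*z (n(z) = -7 + z*(1 + 3) = -7 + z*4 = -7 + 4*z)
((n(1)/6 + 36/31) + O(6, G(2, -1)))² = (((-7 + 4*1)/6 + 36/31) + 6²)² = (((-7 + 4)*(⅙) + 36*(1/31)) + 36)² = ((-3*⅙ + 36/31) + 36)² = ((-½ + 36/31) + 36)² = (41/62 + 36)² = (2273/62)² = 5166529/3844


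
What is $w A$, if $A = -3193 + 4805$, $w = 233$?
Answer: $375596$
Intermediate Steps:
$A = 1612$
$w A = 233 \cdot 1612 = 375596$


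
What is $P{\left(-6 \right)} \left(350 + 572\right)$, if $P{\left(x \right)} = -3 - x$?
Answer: $2766$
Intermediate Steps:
$P{\left(-6 \right)} \left(350 + 572\right) = \left(-3 - -6\right) \left(350 + 572\right) = \left(-3 + 6\right) 922 = 3 \cdot 922 = 2766$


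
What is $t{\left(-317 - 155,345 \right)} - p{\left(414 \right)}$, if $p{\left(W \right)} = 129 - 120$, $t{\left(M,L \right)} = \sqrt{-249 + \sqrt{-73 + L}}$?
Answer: $-9 + i \sqrt{249 - 4 \sqrt{17}} \approx -9.0 + 15.248 i$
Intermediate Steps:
$p{\left(W \right)} = 9$ ($p{\left(W \right)} = 129 - 120 = 9$)
$t{\left(-317 - 155,345 \right)} - p{\left(414 \right)} = \sqrt{-249 + \sqrt{-73 + 345}} - 9 = \sqrt{-249 + \sqrt{272}} - 9 = \sqrt{-249 + 4 \sqrt{17}} - 9 = -9 + \sqrt{-249 + 4 \sqrt{17}}$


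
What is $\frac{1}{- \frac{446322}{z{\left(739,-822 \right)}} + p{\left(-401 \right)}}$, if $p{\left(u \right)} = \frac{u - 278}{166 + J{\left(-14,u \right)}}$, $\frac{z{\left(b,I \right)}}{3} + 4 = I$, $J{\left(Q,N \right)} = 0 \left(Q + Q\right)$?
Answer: $\frac{68558}{12067815} \approx 0.0056811$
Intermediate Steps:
$J{\left(Q,N \right)} = 0$ ($J{\left(Q,N \right)} = 0 \cdot 2 Q = 0$)
$z{\left(b,I \right)} = -12 + 3 I$
$p{\left(u \right)} = - \frac{139}{83} + \frac{u}{166}$ ($p{\left(u \right)} = \frac{u - 278}{166 + 0} = \frac{-278 + u}{166} = \left(-278 + u\right) \frac{1}{166} = - \frac{139}{83} + \frac{u}{166}$)
$\frac{1}{- \frac{446322}{z{\left(739,-822 \right)}} + p{\left(-401 \right)}} = \frac{1}{- \frac{446322}{-12 + 3 \left(-822\right)} + \left(- \frac{139}{83} + \frac{1}{166} \left(-401\right)\right)} = \frac{1}{- \frac{446322}{-12 - 2466} - \frac{679}{166}} = \frac{1}{- \frac{446322}{-2478} - \frac{679}{166}} = \frac{1}{\left(-446322\right) \left(- \frac{1}{2478}\right) - \frac{679}{166}} = \frac{1}{\frac{74387}{413} - \frac{679}{166}} = \frac{1}{\frac{12067815}{68558}} = \frac{68558}{12067815}$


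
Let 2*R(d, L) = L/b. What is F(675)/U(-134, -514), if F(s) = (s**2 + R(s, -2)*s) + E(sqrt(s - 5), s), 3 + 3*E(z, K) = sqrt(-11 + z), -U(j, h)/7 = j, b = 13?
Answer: 5922437/12194 + sqrt(-11 + sqrt(670))/2814 ≈ 485.69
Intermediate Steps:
U(j, h) = -7*j
E(z, K) = -1 + sqrt(-11 + z)/3
R(d, L) = L/26 (R(d, L) = (L/13)/2 = L/26)
F(s) = -1 + s**2 - s/13 + sqrt(-11 + sqrt(-5 + s))/3 (F(s) = (s**2 + ((1/26)*(-2))*s) + (-1 + sqrt(-11 + sqrt(s - 5))/3) = (s**2 - s/13) + (-1 + sqrt(-11 + sqrt(-5 + s))/3) = -1 + s**2 - s/13 + sqrt(-11 + sqrt(-5 + s))/3)
F(675)/U(-134, -514) = (-1 + 675**2 - 1/13*675 + sqrt(-11 + sqrt(-5 + 675))/3)/((-7*(-134))) = (-1 + 455625 - 675/13 + sqrt(-11 + sqrt(670))/3)/938 = (5922437/13 + sqrt(-11 + sqrt(670))/3)*(1/938) = 5922437/12194 + sqrt(-11 + sqrt(670))/2814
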